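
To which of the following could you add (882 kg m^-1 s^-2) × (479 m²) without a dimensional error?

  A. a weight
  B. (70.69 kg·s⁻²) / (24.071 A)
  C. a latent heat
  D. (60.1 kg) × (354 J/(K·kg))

A.

Reference: [kg·m⁻¹·s⁻²] · [m²] = kg·m·s⁻².
Each option:
  A. [weight] = kg·m·s⁻²  ← same
  B. [kg·s⁻²] / [A] = kg·s⁻²·A⁻¹
  C. [latent heat] = m²·s⁻²
  D. [kg] · [m²·s⁻²·K⁻¹] = kg·m²·s⁻²·K⁻¹
Only A. matches kg·m·s⁻².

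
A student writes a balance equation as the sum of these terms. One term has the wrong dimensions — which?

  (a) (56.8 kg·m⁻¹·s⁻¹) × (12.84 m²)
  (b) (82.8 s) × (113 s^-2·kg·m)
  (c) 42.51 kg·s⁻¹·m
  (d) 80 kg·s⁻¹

In SI base units:
  (a) [kg·m⁻¹·s⁻¹] · [m²] = kg·m·s⁻¹
  (b) [s] · [kg·m·s⁻²] = kg·m·s⁻¹
  (c) kg·m·s⁻¹
  (d) kg·s⁻¹
All reduce to kg·m·s⁻¹ except (d), which is kg·s⁻¹.

(d)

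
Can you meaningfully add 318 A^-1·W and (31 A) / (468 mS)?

Work out the base dimensions of each:
  318 A^-1·W:  W·A⁻¹ = J·s⁻¹·A⁻¹ = kg·m²·s⁻³·A⁻¹
  (31 A) / (468 mS):  [A] / [kg⁻¹·m⁻²·s³·A²] = kg·m²·s⁻³·A⁻¹
Both are kg·m²·s⁻³·A⁻¹, so they have the same dimensions and can be added.

Yes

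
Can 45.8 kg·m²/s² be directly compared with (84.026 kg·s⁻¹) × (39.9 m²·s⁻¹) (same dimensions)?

Dimensions:
  45.8 kg·m²/s²:  kg·m²·s⁻²
  (84.026 kg·s⁻¹) × (39.9 m²·s⁻¹):  [kg·s⁻¹] · [m²·s⁻¹] = kg·m²·s⁻²
Both are kg·m²·s⁻², so they have the same dimensions and can be added.

Yes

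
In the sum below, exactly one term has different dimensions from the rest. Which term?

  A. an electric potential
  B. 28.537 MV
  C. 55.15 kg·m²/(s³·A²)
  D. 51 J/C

In SI base units:
  A. [electric potential] = kg·m²·s⁻³·A⁻¹
  B. V = J·C⁻¹ = kg·m²·s⁻³·A⁻¹
  C. kg·m²·s⁻³·A⁻²
  D. J·C⁻¹ = N·m·(s·A)⁻¹ = kg·m²·s⁻³·A⁻¹
All reduce to kg·m²·s⁻³·A⁻¹ except C., which is kg·m²·s⁻³·A⁻².

C.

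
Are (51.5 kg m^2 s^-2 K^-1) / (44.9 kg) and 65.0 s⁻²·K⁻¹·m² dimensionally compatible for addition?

Reduce each to base SI dimensions:
  (51.5 kg m^2 s^-2 K^-1) / (44.9 kg):  [kg·m²·s⁻²·K⁻¹] / [kg] = m²·s⁻²·K⁻¹
  65.0 s⁻²·K⁻¹·m²:  m²·s⁻²·K⁻¹
Both are m²·s⁻²·K⁻¹, so they have the same dimensions and can be added.

Yes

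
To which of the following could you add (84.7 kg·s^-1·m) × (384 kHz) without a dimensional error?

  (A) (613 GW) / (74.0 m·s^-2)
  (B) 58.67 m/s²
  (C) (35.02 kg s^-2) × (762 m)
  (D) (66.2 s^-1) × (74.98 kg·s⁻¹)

Reference: [kg·m·s⁻¹] · [s⁻¹] = kg·m·s⁻².
Each option:
  (A) [kg·m²·s⁻³] / [m·s⁻²] = kg·m·s⁻¹
  (B) m·s⁻²
  (C) [kg·s⁻²] · [m] = kg·m·s⁻²  ← same
  (D) [s⁻¹] · [kg·s⁻¹] = kg·s⁻²
Only (C) matches kg·m·s⁻².

(C)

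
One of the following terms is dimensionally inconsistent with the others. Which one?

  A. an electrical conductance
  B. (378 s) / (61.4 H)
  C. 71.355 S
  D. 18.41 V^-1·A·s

D.

Expand each in SI base units:
  A. [electrical conductance] = kg⁻¹·m⁻²·s³·A²
  B. [s] / [kg·m²·s⁻²·A⁻²] = kg⁻¹·m⁻²·s³·A²
  C. S = Ω⁻¹ = kg⁻¹·m⁻²·s³·A²
  D. A·s·V⁻¹ = A·s·(J·C⁻¹)⁻¹ = kg⁻¹·m⁻²·s⁴·A²
All reduce to kg⁻¹·m⁻²·s³·A² except D., which is kg⁻¹·m⁻²·s⁴·A².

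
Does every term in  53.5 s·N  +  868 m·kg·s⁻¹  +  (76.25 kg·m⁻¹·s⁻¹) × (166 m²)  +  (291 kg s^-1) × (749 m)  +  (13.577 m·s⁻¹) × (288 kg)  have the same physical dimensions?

Yes

Dimensions:
  53.5 s·N:  N·s = kg·m·s⁻²·s = kg·m·s⁻¹
  868 m·kg·s⁻¹:  kg·m·s⁻¹
  (76.25 kg·m⁻¹·s⁻¹) × (166 m²):  [kg·m⁻¹·s⁻¹] · [m²] = kg·m·s⁻¹
  (291 kg s^-1) × (749 m):  [kg·s⁻¹] · [m] = kg·m·s⁻¹
  (13.577 m·s⁻¹) × (288 kg):  [m·s⁻¹] · [kg] = kg·m·s⁻¹
Every term reduces to kg·m·s⁻¹.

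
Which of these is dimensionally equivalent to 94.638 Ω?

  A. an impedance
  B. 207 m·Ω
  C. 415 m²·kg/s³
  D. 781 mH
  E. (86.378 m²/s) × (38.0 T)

Reference: Ω = V·A⁻¹ = kg·m²·s⁻³·A⁻².
Each option:
  A. [impedance] = kg·m²·s⁻³·A⁻²  ← same
  B. Ω·m = V·A⁻¹·m = kg·m³·s⁻³·A⁻²
  C. kg·m²·s⁻³
  D. H = V·s·A⁻¹ = kg·m²·s⁻²·A⁻²
  E. [m²·s⁻¹] · [kg·s⁻²·A⁻¹] = kg·m²·s⁻³·A⁻¹
Only A. matches kg·m²·s⁻³·A⁻².

A.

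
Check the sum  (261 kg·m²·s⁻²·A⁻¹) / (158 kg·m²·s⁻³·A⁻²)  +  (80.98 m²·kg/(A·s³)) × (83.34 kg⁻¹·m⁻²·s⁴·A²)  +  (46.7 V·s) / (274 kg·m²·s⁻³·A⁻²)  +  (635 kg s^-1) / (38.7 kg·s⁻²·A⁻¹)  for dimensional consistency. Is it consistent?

In SI base units:
  (261 kg·m²·s⁻²·A⁻¹) / (158 kg·m²·s⁻³·A⁻²):  [kg·m²·s⁻²·A⁻¹] / [kg·m²·s⁻³·A⁻²] = s·A
  (80.98 m²·kg/(A·s³)) × (83.34 kg⁻¹·m⁻²·s⁴·A²):  [kg·m²·s⁻³·A⁻¹] · [kg⁻¹·m⁻²·s⁴·A²] = s·A
  (46.7 V·s) / (274 kg·m²·s⁻³·A⁻²):  [kg·m²·s⁻²·A⁻¹] / [kg·m²·s⁻³·A⁻²] = s·A
  (635 kg s^-1) / (38.7 kg·s⁻²·A⁻¹):  [kg·s⁻¹] / [kg·s⁻²·A⁻¹] = s·A
Every term reduces to s·A.

Yes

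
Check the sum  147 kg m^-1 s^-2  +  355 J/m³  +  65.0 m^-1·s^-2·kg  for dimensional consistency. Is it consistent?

Dimensions:
  147 kg m^-1 s^-2:  kg·m⁻¹·s⁻²
  355 J/m³:  J·m⁻³ = N·m·m⁻³ = kg·m⁻¹·s⁻²
  65.0 m^-1·s^-2·kg:  kg·m⁻¹·s⁻²
Every term reduces to kg·m⁻¹·s⁻².

Yes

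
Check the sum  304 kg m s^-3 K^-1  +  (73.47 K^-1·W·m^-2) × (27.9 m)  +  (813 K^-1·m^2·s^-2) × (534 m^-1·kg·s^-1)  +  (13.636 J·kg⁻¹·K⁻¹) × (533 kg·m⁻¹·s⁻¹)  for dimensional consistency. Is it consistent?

Yes

Work out the base dimensions of each:
  304 kg m s^-3 K^-1:  kg·m·s⁻³·K⁻¹
  (73.47 K^-1·W·m^-2) × (27.9 m):  [kg·s⁻³·K⁻¹] · [m] = kg·m·s⁻³·K⁻¹
  (813 K^-1·m^2·s^-2) × (534 m^-1·kg·s^-1):  [m²·s⁻²·K⁻¹] · [kg·m⁻¹·s⁻¹] = kg·m·s⁻³·K⁻¹
  (13.636 J·kg⁻¹·K⁻¹) × (533 kg·m⁻¹·s⁻¹):  [m²·s⁻²·K⁻¹] · [kg·m⁻¹·s⁻¹] = kg·m·s⁻³·K⁻¹
Every term reduces to kg·m·s⁻³·K⁻¹.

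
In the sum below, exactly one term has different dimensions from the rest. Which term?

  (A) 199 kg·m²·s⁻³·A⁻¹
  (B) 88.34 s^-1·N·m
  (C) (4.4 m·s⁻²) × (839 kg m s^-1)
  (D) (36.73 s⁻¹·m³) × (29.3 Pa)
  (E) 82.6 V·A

In SI base units:
  (A) kg·m²·s⁻³·A⁻¹
  (B) N·m·s⁻¹ = kg·m·s⁻²·m·s⁻¹ = kg·m²·s⁻³
  (C) [m·s⁻²] · [kg·m·s⁻¹] = kg·m²·s⁻³
  (D) [m³·s⁻¹] · [kg·m⁻¹·s⁻²] = kg·m²·s⁻³
  (E) V·A = J·C⁻¹·A = kg·m²·s⁻³
All reduce to kg·m²·s⁻³ except (A), which is kg·m²·s⁻³·A⁻¹.

(A)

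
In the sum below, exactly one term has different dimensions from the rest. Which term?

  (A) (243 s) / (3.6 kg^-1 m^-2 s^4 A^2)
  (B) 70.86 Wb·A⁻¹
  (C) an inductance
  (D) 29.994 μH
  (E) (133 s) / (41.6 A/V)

(A)

Work out the base dimensions of each:
  (A) [s] / [kg⁻¹·m⁻²·s⁴·A²] = kg·m²·s⁻³·A⁻²
  (B) Wb·A⁻¹ = V·s·A⁻¹ = kg·m²·s⁻²·A⁻²
  (C) [inductance] = kg·m²·s⁻²·A⁻²
  (D) H = V·s·A⁻¹ = kg·m²·s⁻²·A⁻²
  (E) [s] / [kg⁻¹·m⁻²·s³·A²] = kg·m²·s⁻²·A⁻²
All reduce to kg·m²·s⁻²·A⁻² except (A), which is kg·m²·s⁻³·A⁻².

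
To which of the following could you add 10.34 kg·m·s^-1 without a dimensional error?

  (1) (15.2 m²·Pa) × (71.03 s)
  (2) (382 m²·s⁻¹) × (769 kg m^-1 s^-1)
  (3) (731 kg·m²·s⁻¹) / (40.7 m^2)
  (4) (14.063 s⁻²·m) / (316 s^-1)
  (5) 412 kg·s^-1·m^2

(1)

Reference: kg·m·s⁻¹.
Each option:
  (1) [kg·m·s⁻²] · [s] = kg·m·s⁻¹  ← same
  (2) [m²·s⁻¹] · [kg·m⁻¹·s⁻¹] = kg·m·s⁻²
  (3) [kg·m²·s⁻¹] / [m²] = kg·s⁻¹
  (4) [m·s⁻²] / [s⁻¹] = m·s⁻¹
  (5) kg·m²·s⁻¹
Only (1) matches kg·m·s⁻¹.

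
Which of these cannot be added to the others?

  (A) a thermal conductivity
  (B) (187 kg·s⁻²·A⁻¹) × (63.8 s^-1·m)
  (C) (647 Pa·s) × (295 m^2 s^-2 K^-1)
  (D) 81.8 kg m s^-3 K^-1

Dimensions:
  (A) [thermal conductivity] = kg·m·s⁻³·K⁻¹
  (B) [kg·s⁻²·A⁻¹] · [m·s⁻¹] = kg·m·s⁻³·A⁻¹
  (C) [kg·m⁻¹·s⁻¹] · [m²·s⁻²·K⁻¹] = kg·m·s⁻³·K⁻¹
  (D) kg·m·s⁻³·K⁻¹
All reduce to kg·m·s⁻³·K⁻¹ except (B), which is kg·m·s⁻³·A⁻¹.

(B)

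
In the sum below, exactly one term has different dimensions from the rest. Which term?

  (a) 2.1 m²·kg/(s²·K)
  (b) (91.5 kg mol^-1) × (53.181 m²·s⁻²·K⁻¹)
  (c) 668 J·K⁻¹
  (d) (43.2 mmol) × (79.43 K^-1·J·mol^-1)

(b)

In SI base units:
  (a) kg·m²·s⁻²·K⁻¹
  (b) [kg·mol⁻¹] · [m²·s⁻²·K⁻¹] = kg·m²·s⁻²·K⁻¹·mol⁻¹
  (c) J·K⁻¹ = N·m·K⁻¹ = kg·m²·s⁻²·K⁻¹
  (d) [mol] · [kg·m²·s⁻²·K⁻¹·mol⁻¹] = kg·m²·s⁻²·K⁻¹
All reduce to kg·m²·s⁻²·K⁻¹ except (b), which is kg·m²·s⁻²·K⁻¹·mol⁻¹.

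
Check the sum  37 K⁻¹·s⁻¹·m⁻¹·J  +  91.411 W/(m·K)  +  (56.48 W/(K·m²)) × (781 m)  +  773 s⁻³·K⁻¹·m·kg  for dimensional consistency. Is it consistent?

Dimensions:
  37 K⁻¹·s⁻¹·m⁻¹·J:  J·s⁻¹·m⁻¹·K⁻¹ = N·m·s⁻¹·m⁻¹·K⁻¹ = kg·m·s⁻³·K⁻¹
  91.411 W/(m·K):  W·m⁻¹·K⁻¹ = J·s⁻¹·m⁻¹·K⁻¹ = kg·m·s⁻³·K⁻¹
  (56.48 W/(K·m²)) × (781 m):  [kg·s⁻³·K⁻¹] · [m] = kg·m·s⁻³·K⁻¹
  773 s⁻³·K⁻¹·m·kg:  kg·m·s⁻³·K⁻¹
Every term reduces to kg·m·s⁻³·K⁻¹.

Yes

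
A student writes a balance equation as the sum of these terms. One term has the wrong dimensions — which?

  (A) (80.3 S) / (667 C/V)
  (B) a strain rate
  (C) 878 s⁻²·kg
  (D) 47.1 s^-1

Work out the base dimensions of each:
  (A) [kg⁻¹·m⁻²·s³·A²] / [kg⁻¹·m⁻²·s⁴·A²] = s⁻¹
  (B) [strain rate] = s⁻¹
  (C) kg·s⁻²
  (D) s⁻¹
All reduce to s⁻¹ except (C), which is kg·s⁻².

(C)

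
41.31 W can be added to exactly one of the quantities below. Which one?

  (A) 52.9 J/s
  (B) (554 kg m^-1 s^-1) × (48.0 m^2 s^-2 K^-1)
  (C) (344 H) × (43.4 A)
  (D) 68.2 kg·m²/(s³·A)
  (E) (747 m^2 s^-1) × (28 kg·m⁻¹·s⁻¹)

Reference: W = J·s⁻¹ = kg·m²·s⁻³.
Each option:
  (A) J·s⁻¹ = N·m·s⁻¹ = kg·m²·s⁻³  ← same
  (B) [kg·m⁻¹·s⁻¹] · [m²·s⁻²·K⁻¹] = kg·m·s⁻³·K⁻¹
  (C) [kg·m²·s⁻²·A⁻²] · [A] = kg·m²·s⁻²·A⁻¹
  (D) kg·m²·s⁻³·A⁻¹
  (E) [m²·s⁻¹] · [kg·m⁻¹·s⁻¹] = kg·m·s⁻²
Only (A) matches kg·m²·s⁻³.

(A)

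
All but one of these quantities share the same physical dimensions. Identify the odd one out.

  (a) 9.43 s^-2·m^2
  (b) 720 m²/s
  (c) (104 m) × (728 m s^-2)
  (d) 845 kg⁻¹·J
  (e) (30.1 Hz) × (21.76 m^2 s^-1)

Work out the base dimensions of each:
  (a) m²·s⁻²
  (b) m²·s⁻¹
  (c) [m] · [m·s⁻²] = m²·s⁻²
  (d) J·kg⁻¹ = N·m·kg⁻¹ = m²·s⁻²
  (e) [s⁻¹] · [m²·s⁻¹] = m²·s⁻²
All reduce to m²·s⁻² except (b), which is m²·s⁻¹.

(b)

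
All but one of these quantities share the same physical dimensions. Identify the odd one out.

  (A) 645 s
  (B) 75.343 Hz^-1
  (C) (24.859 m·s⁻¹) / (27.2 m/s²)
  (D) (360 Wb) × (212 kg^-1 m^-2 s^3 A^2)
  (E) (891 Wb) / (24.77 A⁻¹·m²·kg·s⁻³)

In SI base units:
  (A) s
  (B) Hz⁻¹ = (s⁻¹)⁻¹ = s
  (C) [m·s⁻¹] / [m·s⁻²] = s
  (D) [kg·m²·s⁻²·A⁻¹] · [kg⁻¹·m⁻²·s³·A²] = s·A
  (E) [kg·m²·s⁻²·A⁻¹] / [kg·m²·s⁻³·A⁻¹] = s
All reduce to s except (D), which is s·A.

(D)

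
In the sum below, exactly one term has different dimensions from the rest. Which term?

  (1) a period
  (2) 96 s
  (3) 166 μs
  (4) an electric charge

In SI base units:
  (1) [period] = s
  (2) s
  (3) s
  (4) [electric charge] = s·A
All reduce to s except (4), which is s·A.

(4)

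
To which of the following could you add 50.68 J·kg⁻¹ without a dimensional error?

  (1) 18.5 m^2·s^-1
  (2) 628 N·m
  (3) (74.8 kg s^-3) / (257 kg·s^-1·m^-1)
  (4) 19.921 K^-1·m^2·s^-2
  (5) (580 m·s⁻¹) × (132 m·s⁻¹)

(5)

Reference: J·kg⁻¹ = N·m·kg⁻¹ = m²·s⁻².
Each option:
  (1) m²·s⁻¹
  (2) N·m = kg·m·s⁻²·m = kg·m²·s⁻²
  (3) [kg·s⁻³] / [kg·m⁻¹·s⁻¹] = m·s⁻²
  (4) m²·s⁻²·K⁻¹
  (5) [m·s⁻¹] · [m·s⁻¹] = m²·s⁻²  ← same
Only (5) matches m²·s⁻².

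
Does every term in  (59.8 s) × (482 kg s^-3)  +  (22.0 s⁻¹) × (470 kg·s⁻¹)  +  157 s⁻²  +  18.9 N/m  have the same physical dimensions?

Reduce each to base SI dimensions:
  (59.8 s) × (482 kg s^-3):  [s] · [kg·s⁻³] = kg·s⁻²
  (22.0 s⁻¹) × (470 kg·s⁻¹):  [s⁻¹] · [kg·s⁻¹] = kg·s⁻²
  157 s⁻²:  s⁻²
  18.9 N/m:  N·m⁻¹ = kg·m·s⁻²·m⁻¹ = kg·s⁻²
The terms do not share a single dimension (kg·s⁻² vs s⁻²).

No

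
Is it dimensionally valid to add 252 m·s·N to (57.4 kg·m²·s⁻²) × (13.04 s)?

Yes

Work out the base dimensions of each:
  252 m·s·N:  N·m·s = kg·m·s⁻²·m·s = kg·m²·s⁻¹
  (57.4 kg·m²·s⁻²) × (13.04 s):  [kg·m²·s⁻²] · [s] = kg·m²·s⁻¹
Both are kg·m²·s⁻¹, so they have the same dimensions and can be added.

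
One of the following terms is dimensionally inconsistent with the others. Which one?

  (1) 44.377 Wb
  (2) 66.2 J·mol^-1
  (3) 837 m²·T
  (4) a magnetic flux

Expand each in SI base units:
  (1) Wb = V·s = kg·m²·s⁻²·A⁻¹
  (2) J·mol⁻¹ = N·m·mol⁻¹ = kg·m²·s⁻²·mol⁻¹
  (3) T·m² = Wb·m⁻²·m² = kg·m²·s⁻²·A⁻¹
  (4) [magnetic flux] = kg·m²·s⁻²·A⁻¹
All reduce to kg·m²·s⁻²·A⁻¹ except (2), which is kg·m²·s⁻²·mol⁻¹.

(2)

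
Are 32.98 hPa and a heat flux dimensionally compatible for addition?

Reduce each to base SI dimensions:
  32.98 hPa:  Pa = N·m⁻² = kg·m⁻¹·s⁻²
  a heat flux:  [heat flux] = kg·s⁻³
kg·m⁻¹·s⁻² ≠ kg·s⁻³, so they cannot be added.

No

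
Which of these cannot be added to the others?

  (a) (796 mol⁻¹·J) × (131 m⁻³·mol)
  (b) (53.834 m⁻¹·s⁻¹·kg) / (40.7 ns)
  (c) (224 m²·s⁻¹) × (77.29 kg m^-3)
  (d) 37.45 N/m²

Dimensions:
  (a) [kg·m²·s⁻²·mol⁻¹] · [m⁻³·mol] = kg·m⁻¹·s⁻²
  (b) [kg·m⁻¹·s⁻¹] / [s] = kg·m⁻¹·s⁻²
  (c) [m²·s⁻¹] · [kg·m⁻³] = kg·m⁻¹·s⁻¹
  (d) N·m⁻² = kg·m·s⁻²·m⁻² = kg·m⁻¹·s⁻²
All reduce to kg·m⁻¹·s⁻² except (c), which is kg·m⁻¹·s⁻¹.

(c)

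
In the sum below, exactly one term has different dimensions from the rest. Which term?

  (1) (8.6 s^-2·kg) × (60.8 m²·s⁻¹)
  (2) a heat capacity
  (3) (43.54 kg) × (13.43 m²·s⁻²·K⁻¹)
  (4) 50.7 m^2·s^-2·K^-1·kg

(1)

In SI base units:
  (1) [kg·s⁻²] · [m²·s⁻¹] = kg·m²·s⁻³
  (2) [heat capacity] = kg·m²·s⁻²·K⁻¹
  (3) [kg] · [m²·s⁻²·K⁻¹] = kg·m²·s⁻²·K⁻¹
  (4) kg·m²·s⁻²·K⁻¹
All reduce to kg·m²·s⁻²·K⁻¹ except (1), which is kg·m²·s⁻³.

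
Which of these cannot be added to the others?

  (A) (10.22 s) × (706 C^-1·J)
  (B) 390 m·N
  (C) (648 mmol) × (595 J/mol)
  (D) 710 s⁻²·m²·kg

(A)

Dimensions:
  (A) [s] · [kg·m²·s⁻³·A⁻¹] = kg·m²·s⁻²·A⁻¹
  (B) N·m = kg·m·s⁻²·m = kg·m²·s⁻²
  (C) [mol] · [kg·m²·s⁻²·mol⁻¹] = kg·m²·s⁻²
  (D) kg·m²·s⁻²
All reduce to kg·m²·s⁻² except (A), which is kg·m²·s⁻²·A⁻¹.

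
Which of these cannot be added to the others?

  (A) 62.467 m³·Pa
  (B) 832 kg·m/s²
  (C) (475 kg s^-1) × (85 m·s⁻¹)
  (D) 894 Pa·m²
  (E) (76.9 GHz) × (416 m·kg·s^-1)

(A)

Work out the base dimensions of each:
  (A) Pa·m³ = N·m⁻²·m³ = kg·m²·s⁻²
  (B) kg·m·s⁻²
  (C) [kg·s⁻¹] · [m·s⁻¹] = kg·m·s⁻²
  (D) Pa·m² = N·m⁻²·m² = kg·m·s⁻²
  (E) [s⁻¹] · [kg·m·s⁻¹] = kg·m·s⁻²
All reduce to kg·m·s⁻² except (A), which is kg·m²·s⁻².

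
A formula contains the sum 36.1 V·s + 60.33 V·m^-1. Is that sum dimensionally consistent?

In SI base units:
  36.1 V·s:  V·s = J·C⁻¹·s = kg·m²·s⁻²·A⁻¹
  60.33 V·m^-1:  V·m⁻¹ = J·C⁻¹·m⁻¹ = kg·m·s⁻³·A⁻¹
kg·m²·s⁻²·A⁻¹ ≠ kg·m·s⁻³·A⁻¹, so they cannot be added.

No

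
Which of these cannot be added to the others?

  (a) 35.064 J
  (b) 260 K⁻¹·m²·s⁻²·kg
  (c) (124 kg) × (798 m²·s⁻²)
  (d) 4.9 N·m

In SI base units:
  (a) J = N·m = kg·m²·s⁻²
  (b) kg·m²·s⁻²·K⁻¹
  (c) [kg] · [m²·s⁻²] = kg·m²·s⁻²
  (d) N·m = kg·m·s⁻²·m = kg·m²·s⁻²
All reduce to kg·m²·s⁻² except (b), which is kg·m²·s⁻²·K⁻¹.

(b)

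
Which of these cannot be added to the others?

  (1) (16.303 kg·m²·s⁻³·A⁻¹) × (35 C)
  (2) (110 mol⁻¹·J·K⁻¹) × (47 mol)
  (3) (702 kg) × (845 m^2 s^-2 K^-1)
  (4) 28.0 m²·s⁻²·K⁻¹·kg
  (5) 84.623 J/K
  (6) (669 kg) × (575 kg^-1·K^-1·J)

(1)

Dimensions:
  (1) [kg·m²·s⁻³·A⁻¹] · [s·A] = kg·m²·s⁻²
  (2) [kg·m²·s⁻²·K⁻¹·mol⁻¹] · [mol] = kg·m²·s⁻²·K⁻¹
  (3) [kg] · [m²·s⁻²·K⁻¹] = kg·m²·s⁻²·K⁻¹
  (4) kg·m²·s⁻²·K⁻¹
  (5) J·K⁻¹ = N·m·K⁻¹ = kg·m²·s⁻²·K⁻¹
  (6) [kg] · [m²·s⁻²·K⁻¹] = kg·m²·s⁻²·K⁻¹
All reduce to kg·m²·s⁻²·K⁻¹ except (1), which is kg·m²·s⁻².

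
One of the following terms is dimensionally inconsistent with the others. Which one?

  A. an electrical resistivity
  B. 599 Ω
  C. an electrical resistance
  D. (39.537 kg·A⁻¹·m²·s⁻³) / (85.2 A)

Expand each in SI base units:
  A. [electrical resistivity] = kg·m³·s⁻³·A⁻²
  B. Ω = V·A⁻¹ = kg·m²·s⁻³·A⁻²
  C. [electrical resistance] = kg·m²·s⁻³·A⁻²
  D. [kg·m²·s⁻³·A⁻¹] / [A] = kg·m²·s⁻³·A⁻²
All reduce to kg·m²·s⁻³·A⁻² except A., which is kg·m³·s⁻³·A⁻².

A.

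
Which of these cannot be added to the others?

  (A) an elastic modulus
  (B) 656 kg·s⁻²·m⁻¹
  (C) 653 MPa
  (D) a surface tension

In SI base units:
  (A) [elastic modulus] = kg·m⁻¹·s⁻²
  (B) kg·m⁻¹·s⁻²
  (C) Pa = N·m⁻² = kg·m⁻¹·s⁻²
  (D) [surface tension] = kg·s⁻²
All reduce to kg·m⁻¹·s⁻² except (D), which is kg·s⁻².

(D)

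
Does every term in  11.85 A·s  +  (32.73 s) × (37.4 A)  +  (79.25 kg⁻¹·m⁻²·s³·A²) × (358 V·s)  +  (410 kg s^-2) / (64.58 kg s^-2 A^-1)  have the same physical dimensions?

Dimensions:
  11.85 A·s:  A·s = s·A
  (32.73 s) × (37.4 A):  [s] · [A] = s·A
  (79.25 kg⁻¹·m⁻²·s³·A²) × (358 V·s):  [kg⁻¹·m⁻²·s³·A²] · [kg·m²·s⁻²·A⁻¹] = s·A
  (410 kg s^-2) / (64.58 kg s^-2 A^-1):  [kg·s⁻²] / [kg·s⁻²·A⁻¹] = A
The terms do not share a single dimension (A vs s·A).

No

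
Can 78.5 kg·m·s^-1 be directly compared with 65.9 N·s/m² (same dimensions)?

No

Work out the base dimensions of each:
  78.5 kg·m·s^-1:  kg·m·s⁻¹
  65.9 N·s/m²:  N·s·m⁻² = kg·m·s⁻²·s·m⁻² = kg·m⁻¹·s⁻¹
kg·m·s⁻¹ ≠ kg·m⁻¹·s⁻¹, so they cannot be added.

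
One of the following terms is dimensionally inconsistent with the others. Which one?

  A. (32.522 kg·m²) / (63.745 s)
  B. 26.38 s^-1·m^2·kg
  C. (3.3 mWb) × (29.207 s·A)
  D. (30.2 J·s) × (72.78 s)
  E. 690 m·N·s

Dimensions:
  A. [kg·m²] / [s] = kg·m²·s⁻¹
  B. kg·m²·s⁻¹
  C. [kg·m²·s⁻²·A⁻¹] · [s·A] = kg·m²·s⁻¹
  D. [kg·m²·s⁻¹] · [s] = kg·m²
  E. N·m·s = kg·m·s⁻²·m·s = kg·m²·s⁻¹
All reduce to kg·m²·s⁻¹ except D., which is kg·m².

D.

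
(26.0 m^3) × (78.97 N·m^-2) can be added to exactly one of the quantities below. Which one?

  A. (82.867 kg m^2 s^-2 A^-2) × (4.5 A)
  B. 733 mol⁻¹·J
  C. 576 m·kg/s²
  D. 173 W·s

Reference: [m³] · [kg·m⁻¹·s⁻²] = kg·m²·s⁻².
Each option:
  A. [kg·m²·s⁻²·A⁻²] · [A] = kg·m²·s⁻²·A⁻¹
  B. J·mol⁻¹ = N·m·mol⁻¹ = kg·m²·s⁻²·mol⁻¹
  C. kg·m·s⁻²
  D. W·s = J·s⁻¹·s = kg·m²·s⁻²  ← same
Only D. matches kg·m²·s⁻².

D.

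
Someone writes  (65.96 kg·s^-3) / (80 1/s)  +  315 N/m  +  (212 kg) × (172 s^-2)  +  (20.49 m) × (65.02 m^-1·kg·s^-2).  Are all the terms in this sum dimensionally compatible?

Yes

Dimensions:
  (65.96 kg·s^-3) / (80 1/s):  [kg·s⁻³] / [s⁻¹] = kg·s⁻²
  315 N/m:  N·m⁻¹ = kg·m·s⁻²·m⁻¹ = kg·s⁻²
  (212 kg) × (172 s^-2):  [kg] · [s⁻²] = kg·s⁻²
  (20.49 m) × (65.02 m^-1·kg·s^-2):  [m] · [kg·m⁻¹·s⁻²] = kg·s⁻²
Every term reduces to kg·s⁻².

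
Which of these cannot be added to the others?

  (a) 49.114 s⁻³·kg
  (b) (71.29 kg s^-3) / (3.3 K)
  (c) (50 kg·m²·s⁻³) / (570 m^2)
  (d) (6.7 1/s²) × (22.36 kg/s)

(b)

Dimensions:
  (a) kg·s⁻³
  (b) [kg·s⁻³] / [K] = kg·s⁻³·K⁻¹
  (c) [kg·m²·s⁻³] / [m²] = kg·s⁻³
  (d) [s⁻²] · [kg·s⁻¹] = kg·s⁻³
All reduce to kg·s⁻³ except (b), which is kg·s⁻³·K⁻¹.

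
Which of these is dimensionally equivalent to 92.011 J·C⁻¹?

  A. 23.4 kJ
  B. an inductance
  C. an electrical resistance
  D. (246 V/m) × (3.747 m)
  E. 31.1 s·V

Reference: J·C⁻¹ = N·m·(s·A)⁻¹ = kg·m²·s⁻³·A⁻¹.
Each option:
  A. J = N·m = kg·m²·s⁻²
  B. [inductance] = kg·m²·s⁻²·A⁻²
  C. [electrical resistance] = kg·m²·s⁻³·A⁻²
  D. [kg·m·s⁻³·A⁻¹] · [m] = kg·m²·s⁻³·A⁻¹  ← same
  E. V·s = J·C⁻¹·s = kg·m²·s⁻²·A⁻¹
Only D. matches kg·m²·s⁻³·A⁻¹.

D.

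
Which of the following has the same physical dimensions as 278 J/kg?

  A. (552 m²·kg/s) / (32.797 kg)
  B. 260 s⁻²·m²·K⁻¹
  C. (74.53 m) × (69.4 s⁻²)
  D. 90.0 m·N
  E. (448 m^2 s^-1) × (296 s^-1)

Reference: J·kg⁻¹ = N·m·kg⁻¹ = m²·s⁻².
Each option:
  A. [kg·m²·s⁻¹] / [kg] = m²·s⁻¹
  B. m²·s⁻²·K⁻¹
  C. [m] · [s⁻²] = m·s⁻²
  D. N·m = kg·m·s⁻²·m = kg·m²·s⁻²
  E. [m²·s⁻¹] · [s⁻¹] = m²·s⁻²  ← same
Only E. matches m²·s⁻².

E.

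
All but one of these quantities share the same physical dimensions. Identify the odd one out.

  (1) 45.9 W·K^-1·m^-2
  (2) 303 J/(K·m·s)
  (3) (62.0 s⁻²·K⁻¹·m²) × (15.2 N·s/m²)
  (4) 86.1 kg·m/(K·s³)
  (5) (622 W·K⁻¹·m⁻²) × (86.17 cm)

(1)

In SI base units:
  (1) W·m⁻²·K⁻¹ = J·s⁻¹·m⁻²·K⁻¹ = kg·s⁻³·K⁻¹
  (2) J·s⁻¹·m⁻¹·K⁻¹ = N·m·s⁻¹·m⁻¹·K⁻¹ = kg·m·s⁻³·K⁻¹
  (3) [m²·s⁻²·K⁻¹] · [kg·m⁻¹·s⁻¹] = kg·m·s⁻³·K⁻¹
  (4) kg·m·s⁻³·K⁻¹
  (5) [kg·s⁻³·K⁻¹] · [m] = kg·m·s⁻³·K⁻¹
All reduce to kg·m·s⁻³·K⁻¹ except (1), which is kg·s⁻³·K⁻¹.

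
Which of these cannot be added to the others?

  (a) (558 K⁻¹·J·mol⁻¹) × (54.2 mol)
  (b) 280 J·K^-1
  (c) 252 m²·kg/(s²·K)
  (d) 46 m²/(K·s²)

(d)

In SI base units:
  (a) [kg·m²·s⁻²·K⁻¹·mol⁻¹] · [mol] = kg·m²·s⁻²·K⁻¹
  (b) J·K⁻¹ = N·m·K⁻¹ = kg·m²·s⁻²·K⁻¹
  (c) kg·m²·s⁻²·K⁻¹
  (d) m²·s⁻²·K⁻¹
All reduce to kg·m²·s⁻²·K⁻¹ except (d), which is m²·s⁻²·K⁻¹.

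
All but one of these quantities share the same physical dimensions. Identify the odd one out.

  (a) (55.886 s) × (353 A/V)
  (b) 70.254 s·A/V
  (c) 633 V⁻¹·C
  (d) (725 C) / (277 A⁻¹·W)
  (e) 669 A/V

(e)

Work out the base dimensions of each:
  (a) [s] · [kg⁻¹·m⁻²·s³·A²] = kg⁻¹·m⁻²·s⁴·A²
  (b) A·s·V⁻¹ = A·s·(J·C⁻¹)⁻¹ = kg⁻¹·m⁻²·s⁴·A²
  (c) C·V⁻¹ = s·A·(J·C⁻¹)⁻¹ = kg⁻¹·m⁻²·s⁴·A²
  (d) [s·A] / [kg·m²·s⁻³·A⁻¹] = kg⁻¹·m⁻²·s⁴·A²
  (e) A·V⁻¹ = A·(J·C⁻¹)⁻¹ = kg⁻¹·m⁻²·s³·A²
All reduce to kg⁻¹·m⁻²·s⁴·A² except (e), which is kg⁻¹·m⁻²·s³·A².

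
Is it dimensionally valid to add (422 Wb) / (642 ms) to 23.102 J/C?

Yes

Reduce each to base SI dimensions:
  (422 Wb) / (642 ms):  [kg·m²·s⁻²·A⁻¹] / [s] = kg·m²·s⁻³·A⁻¹
  23.102 J/C:  J·C⁻¹ = N·m·(s·A)⁻¹ = kg·m²·s⁻³·A⁻¹
Both are kg·m²·s⁻³·A⁻¹, so they have the same dimensions and can be added.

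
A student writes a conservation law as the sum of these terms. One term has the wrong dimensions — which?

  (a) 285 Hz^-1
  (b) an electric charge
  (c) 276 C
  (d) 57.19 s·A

Reduce each to base SI dimensions:
  (a) Hz⁻¹ = (s⁻¹)⁻¹ = s
  (b) [electric charge] = s·A
  (c) C = s·A
  (d) A·s = s·A
All reduce to s·A except (a), which is s.

(a)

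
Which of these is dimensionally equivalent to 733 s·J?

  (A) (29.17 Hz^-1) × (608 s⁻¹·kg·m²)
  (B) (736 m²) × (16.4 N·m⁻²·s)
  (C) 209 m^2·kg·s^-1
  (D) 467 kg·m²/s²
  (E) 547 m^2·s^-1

Reference: J·s = N·m·s = kg·m²·s⁻¹.
Each option:
  (A) [s] · [kg·m²·s⁻¹] = kg·m²
  (B) [m²] · [kg·m⁻¹·s⁻¹] = kg·m·s⁻¹
  (C) kg·m²·s⁻¹  ← same
  (D) kg·m²·s⁻²
  (E) m²·s⁻¹
Only (C) matches kg·m²·s⁻¹.

(C)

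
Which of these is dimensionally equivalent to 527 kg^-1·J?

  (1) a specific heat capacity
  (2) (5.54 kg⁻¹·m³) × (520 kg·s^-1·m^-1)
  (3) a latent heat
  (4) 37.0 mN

(3)

Reference: J·kg⁻¹ = N·m·kg⁻¹ = m²·s⁻².
Each option:
  (1) [specific heat capacity] = m²·s⁻²·K⁻¹
  (2) [kg⁻¹·m³] · [kg·m⁻¹·s⁻¹] = m²·s⁻¹
  (3) [latent heat] = m²·s⁻²  ← same
  (4) N = kg·m·s⁻²
Only (3) matches m²·s⁻².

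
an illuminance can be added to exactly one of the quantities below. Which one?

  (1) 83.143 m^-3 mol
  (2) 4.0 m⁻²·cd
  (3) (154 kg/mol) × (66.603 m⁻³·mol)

(2)

Reference: [illuminance] = m⁻²·cd.
Each option:
  (1) m⁻³·mol
  (2) m⁻²·cd  ← same
  (3) [kg·mol⁻¹] · [m⁻³·mol] = kg·m⁻³
Only (2) matches m⁻²·cd.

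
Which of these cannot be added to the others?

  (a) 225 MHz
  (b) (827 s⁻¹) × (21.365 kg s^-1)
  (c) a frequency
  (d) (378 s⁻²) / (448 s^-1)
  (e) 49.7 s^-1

(b)

In SI base units:
  (a) Hz = s⁻¹
  (b) [s⁻¹] · [kg·s⁻¹] = kg·s⁻²
  (c) [frequency] = s⁻¹
  (d) [s⁻²] / [s⁻¹] = s⁻¹
  (e) s⁻¹
All reduce to s⁻¹ except (b), which is kg·s⁻².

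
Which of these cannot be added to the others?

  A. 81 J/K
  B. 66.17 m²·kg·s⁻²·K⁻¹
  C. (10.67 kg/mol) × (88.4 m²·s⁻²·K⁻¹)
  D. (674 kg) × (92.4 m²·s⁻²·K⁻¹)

Expand each in SI base units:
  A. J·K⁻¹ = N·m·K⁻¹ = kg·m²·s⁻²·K⁻¹
  B. kg·m²·s⁻²·K⁻¹
  C. [kg·mol⁻¹] · [m²·s⁻²·K⁻¹] = kg·m²·s⁻²·K⁻¹·mol⁻¹
  D. [kg] · [m²·s⁻²·K⁻¹] = kg·m²·s⁻²·K⁻¹
All reduce to kg·m²·s⁻²·K⁻¹ except C., which is kg·m²·s⁻²·K⁻¹·mol⁻¹.

C.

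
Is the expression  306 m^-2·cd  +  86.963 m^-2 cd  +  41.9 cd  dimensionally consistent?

No

Work out the base dimensions of each:
  306 m^-2·cd:  cd·m⁻² = m⁻²·cd
  86.963 m^-2 cd:  m⁻²·cd
  41.9 cd:  cd
The terms do not share a single dimension (cd vs m⁻²·cd).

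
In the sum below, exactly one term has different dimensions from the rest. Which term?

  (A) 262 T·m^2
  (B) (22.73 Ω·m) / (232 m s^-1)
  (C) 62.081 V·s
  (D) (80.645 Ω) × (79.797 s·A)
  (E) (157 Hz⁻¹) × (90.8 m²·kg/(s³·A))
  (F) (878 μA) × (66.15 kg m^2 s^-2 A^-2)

Work out the base dimensions of each:
  (A) T·m² = Wb·m⁻²·m² = kg·m²·s⁻²·A⁻¹
  (B) [kg·m³·s⁻³·A⁻²] / [m·s⁻¹] = kg·m²·s⁻²·A⁻²
  (C) V·s = J·C⁻¹·s = kg·m²·s⁻²·A⁻¹
  (D) [kg·m²·s⁻³·A⁻²] · [s·A] = kg·m²·s⁻²·A⁻¹
  (E) [s] · [kg·m²·s⁻³·A⁻¹] = kg·m²·s⁻²·A⁻¹
  (F) [A] · [kg·m²·s⁻²·A⁻²] = kg·m²·s⁻²·A⁻¹
All reduce to kg·m²·s⁻²·A⁻¹ except (B), which is kg·m²·s⁻²·A⁻².

(B)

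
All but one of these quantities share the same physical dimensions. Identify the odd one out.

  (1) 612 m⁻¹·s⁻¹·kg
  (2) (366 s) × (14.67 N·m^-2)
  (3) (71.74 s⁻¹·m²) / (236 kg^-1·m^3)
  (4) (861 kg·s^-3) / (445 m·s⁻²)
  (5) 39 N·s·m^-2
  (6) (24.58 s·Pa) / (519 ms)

Reduce each to base SI dimensions:
  (1) kg·m⁻¹·s⁻¹
  (2) [s] · [kg·m⁻¹·s⁻²] = kg·m⁻¹·s⁻¹
  (3) [m²·s⁻¹] / [kg⁻¹·m³] = kg·m⁻¹·s⁻¹
  (4) [kg·s⁻³] / [m·s⁻²] = kg·m⁻¹·s⁻¹
  (5) N·s·m⁻² = kg·m·s⁻²·s·m⁻² = kg·m⁻¹·s⁻¹
  (6) [kg·m⁻¹·s⁻¹] / [s] = kg·m⁻¹·s⁻²
All reduce to kg·m⁻¹·s⁻¹ except (6), which is kg·m⁻¹·s⁻².

(6)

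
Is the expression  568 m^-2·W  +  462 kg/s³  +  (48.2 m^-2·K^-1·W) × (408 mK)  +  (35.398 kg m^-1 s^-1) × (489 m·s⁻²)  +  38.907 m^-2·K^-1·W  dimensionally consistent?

No

Dimensions:
  568 m^-2·W:  W·m⁻² = J·s⁻¹·m⁻² = kg·s⁻³
  462 kg/s³:  kg·s⁻³
  (48.2 m^-2·K^-1·W) × (408 mK):  [kg·s⁻³·K⁻¹] · [K] = kg·s⁻³
  (35.398 kg m^-1 s^-1) × (489 m·s⁻²):  [kg·m⁻¹·s⁻¹] · [m·s⁻²] = kg·s⁻³
  38.907 m^-2·K^-1·W:  W·m⁻²·K⁻¹ = J·s⁻¹·m⁻²·K⁻¹ = kg·s⁻³·K⁻¹
The terms do not share a single dimension (kg·s⁻³ vs kg·s⁻³·K⁻¹).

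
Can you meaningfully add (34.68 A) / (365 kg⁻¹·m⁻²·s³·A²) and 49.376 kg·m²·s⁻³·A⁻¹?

Yes

Expand each in SI base units:
  (34.68 A) / (365 kg⁻¹·m⁻²·s³·A²):  [A] / [kg⁻¹·m⁻²·s³·A²] = kg·m²·s⁻³·A⁻¹
  49.376 kg·m²·s⁻³·A⁻¹:  kg·m²·s⁻³·A⁻¹
Both are kg·m²·s⁻³·A⁻¹, so they have the same dimensions and can be added.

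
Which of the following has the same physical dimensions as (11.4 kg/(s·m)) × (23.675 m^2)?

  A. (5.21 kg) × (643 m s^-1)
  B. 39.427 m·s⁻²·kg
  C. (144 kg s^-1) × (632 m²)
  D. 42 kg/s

Reference: [kg·m⁻¹·s⁻¹] · [m²] = kg·m·s⁻¹.
Each option:
  A. [kg] · [m·s⁻¹] = kg·m·s⁻¹  ← same
  B. kg·m·s⁻²
  C. [kg·s⁻¹] · [m²] = kg·m²·s⁻¹
  D. kg·s⁻¹
Only A. matches kg·m·s⁻¹.

A.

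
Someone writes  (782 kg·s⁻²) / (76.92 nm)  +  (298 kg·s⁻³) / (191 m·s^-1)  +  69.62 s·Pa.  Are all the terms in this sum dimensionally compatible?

No

Dimensions:
  (782 kg·s⁻²) / (76.92 nm):  [kg·s⁻²] / [m] = kg·m⁻¹·s⁻²
  (298 kg·s⁻³) / (191 m·s^-1):  [kg·s⁻³] / [m·s⁻¹] = kg·m⁻¹·s⁻²
  69.62 s·Pa:  Pa·s = N·m⁻²·s = kg·m⁻¹·s⁻¹
The terms do not share a single dimension (kg·m⁻¹·s⁻² vs kg·m⁻¹·s⁻¹).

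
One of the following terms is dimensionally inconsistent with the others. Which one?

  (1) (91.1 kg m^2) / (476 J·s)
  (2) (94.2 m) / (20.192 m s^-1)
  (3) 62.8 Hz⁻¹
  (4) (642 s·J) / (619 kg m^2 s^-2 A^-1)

(4)

Work out the base dimensions of each:
  (1) [kg·m²] / [kg·m²·s⁻¹] = s
  (2) [m] / [m·s⁻¹] = s
  (3) Hz⁻¹ = (s⁻¹)⁻¹ = s
  (4) [kg·m²·s⁻¹] / [kg·m²·s⁻²·A⁻¹] = s·A
All reduce to s except (4), which is s·A.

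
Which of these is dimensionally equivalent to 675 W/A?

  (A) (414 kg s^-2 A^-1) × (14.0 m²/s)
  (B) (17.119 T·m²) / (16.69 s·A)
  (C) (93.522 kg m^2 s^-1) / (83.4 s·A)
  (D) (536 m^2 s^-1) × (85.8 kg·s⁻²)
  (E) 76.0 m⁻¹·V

Reference: W·A⁻¹ = J·s⁻¹·A⁻¹ = kg·m²·s⁻³·A⁻¹.
Each option:
  (A) [kg·s⁻²·A⁻¹] · [m²·s⁻¹] = kg·m²·s⁻³·A⁻¹  ← same
  (B) [kg·m²·s⁻²·A⁻¹] / [s·A] = kg·m²·s⁻³·A⁻²
  (C) [kg·m²·s⁻¹] / [s·A] = kg·m²·s⁻²·A⁻¹
  (D) [m²·s⁻¹] · [kg·s⁻²] = kg·m²·s⁻³
  (E) V·m⁻¹ = J·C⁻¹·m⁻¹ = kg·m·s⁻³·A⁻¹
Only (A) matches kg·m²·s⁻³·A⁻¹.

(A)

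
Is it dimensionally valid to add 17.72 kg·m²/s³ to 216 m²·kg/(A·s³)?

Expand each in SI base units:
  17.72 kg·m²/s³:  kg·m²·s⁻³
  216 m²·kg/(A·s³):  kg·m²·s⁻³·A⁻¹
kg·m²·s⁻³ ≠ kg·m²·s⁻³·A⁻¹, so they cannot be added.

No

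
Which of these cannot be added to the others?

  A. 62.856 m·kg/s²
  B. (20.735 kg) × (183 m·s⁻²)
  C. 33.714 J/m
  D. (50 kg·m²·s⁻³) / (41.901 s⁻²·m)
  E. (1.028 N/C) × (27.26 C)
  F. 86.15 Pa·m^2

D.

Work out the base dimensions of each:
  A. kg·m·s⁻²
  B. [kg] · [m·s⁻²] = kg·m·s⁻²
  C. J·m⁻¹ = N·m·m⁻¹ = kg·m·s⁻²
  D. [kg·m²·s⁻³] / [m·s⁻²] = kg·m·s⁻¹
  E. [kg·m·s⁻³·A⁻¹] · [s·A] = kg·m·s⁻²
  F. Pa·m² = N·m⁻²·m² = kg·m·s⁻²
All reduce to kg·m·s⁻² except D., which is kg·m·s⁻¹.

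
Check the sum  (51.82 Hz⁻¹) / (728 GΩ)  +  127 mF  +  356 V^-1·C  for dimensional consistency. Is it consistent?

Yes

Expand each in SI base units:
  (51.82 Hz⁻¹) / (728 GΩ):  [s] / [kg·m²·s⁻³·A⁻²] = kg⁻¹·m⁻²·s⁴·A²
  127 mF:  F = C·V⁻¹ = kg⁻¹·m⁻²·s⁴·A²
  356 V^-1·C:  C·V⁻¹ = s·A·(J·C⁻¹)⁻¹ = kg⁻¹·m⁻²·s⁴·A²
Every term reduces to kg⁻¹·m⁻²·s⁴·A².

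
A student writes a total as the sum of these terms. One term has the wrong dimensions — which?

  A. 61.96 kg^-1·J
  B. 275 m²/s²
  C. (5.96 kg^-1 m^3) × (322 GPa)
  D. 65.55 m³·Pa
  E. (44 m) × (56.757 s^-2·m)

Reduce each to base SI dimensions:
  A. J·kg⁻¹ = N·m·kg⁻¹ = m²·s⁻²
  B. m²·s⁻²
  C. [kg⁻¹·m³] · [kg·m⁻¹·s⁻²] = m²·s⁻²
  D. Pa·m³ = N·m⁻²·m³ = kg·m²·s⁻²
  E. [m] · [m·s⁻²] = m²·s⁻²
All reduce to m²·s⁻² except D., which is kg·m²·s⁻².

D.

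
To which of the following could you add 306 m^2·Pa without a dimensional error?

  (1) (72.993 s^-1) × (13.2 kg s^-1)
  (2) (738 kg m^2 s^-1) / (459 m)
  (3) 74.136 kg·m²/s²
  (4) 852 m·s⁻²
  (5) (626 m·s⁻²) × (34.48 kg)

(5)

Reference: Pa·m² = N·m⁻²·m² = kg·m·s⁻².
Each option:
  (1) [s⁻¹] · [kg·s⁻¹] = kg·s⁻²
  (2) [kg·m²·s⁻¹] / [m] = kg·m·s⁻¹
  (3) kg·m²·s⁻²
  (4) m·s⁻²
  (5) [m·s⁻²] · [kg] = kg·m·s⁻²  ← same
Only (5) matches kg·m·s⁻².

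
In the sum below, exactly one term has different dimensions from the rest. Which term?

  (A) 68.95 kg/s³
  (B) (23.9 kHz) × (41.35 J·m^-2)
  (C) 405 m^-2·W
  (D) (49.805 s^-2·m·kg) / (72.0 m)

In SI base units:
  (A) kg·s⁻³
  (B) [s⁻¹] · [kg·s⁻²] = kg·s⁻³
  (C) W·m⁻² = J·s⁻¹·m⁻² = kg·s⁻³
  (D) [kg·m·s⁻²] / [m] = kg·s⁻²
All reduce to kg·s⁻³ except (D), which is kg·s⁻².

(D)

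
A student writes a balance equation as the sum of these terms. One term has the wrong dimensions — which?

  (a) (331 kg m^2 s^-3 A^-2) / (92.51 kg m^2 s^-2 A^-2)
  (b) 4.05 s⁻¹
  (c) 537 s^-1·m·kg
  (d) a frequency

Expand each in SI base units:
  (a) [kg·m²·s⁻³·A⁻²] / [kg·m²·s⁻²·A⁻²] = s⁻¹
  (b) s⁻¹
  (c) kg·m·s⁻¹
  (d) [frequency] = s⁻¹
All reduce to s⁻¹ except (c), which is kg·m·s⁻¹.

(c)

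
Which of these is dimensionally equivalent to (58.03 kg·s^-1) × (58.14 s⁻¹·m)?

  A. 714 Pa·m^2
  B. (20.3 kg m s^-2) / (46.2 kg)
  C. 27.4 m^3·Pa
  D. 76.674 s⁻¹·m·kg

A.

Reference: [kg·s⁻¹] · [m·s⁻¹] = kg·m·s⁻².
Each option:
  A. Pa·m² = N·m⁻²·m² = kg·m·s⁻²  ← same
  B. [kg·m·s⁻²] / [kg] = m·s⁻²
  C. Pa·m³ = N·m⁻²·m³ = kg·m²·s⁻²
  D. kg·m·s⁻¹
Only A. matches kg·m·s⁻².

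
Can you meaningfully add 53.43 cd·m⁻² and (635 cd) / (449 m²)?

Yes

Work out the base dimensions of each:
  53.43 cd·m⁻²:  cd·m⁻² = m⁻²·cd
  (635 cd) / (449 m²):  [cd] / [m²] = m⁻²·cd
Both are m⁻²·cd, so they have the same dimensions and can be added.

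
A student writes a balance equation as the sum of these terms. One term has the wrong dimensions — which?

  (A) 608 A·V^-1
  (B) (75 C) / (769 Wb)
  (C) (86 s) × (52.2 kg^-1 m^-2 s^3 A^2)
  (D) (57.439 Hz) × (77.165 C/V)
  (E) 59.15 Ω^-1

Work out the base dimensions of each:
  (A) A·V⁻¹ = A·(J·C⁻¹)⁻¹ = kg⁻¹·m⁻²·s³·A²
  (B) [s·A] / [kg·m²·s⁻²·A⁻¹] = kg⁻¹·m⁻²·s³·A²
  (C) [s] · [kg⁻¹·m⁻²·s³·A²] = kg⁻¹·m⁻²·s⁴·A²
  (D) [s⁻¹] · [kg⁻¹·m⁻²·s⁴·A²] = kg⁻¹·m⁻²·s³·A²
  (E) Ω⁻¹ = (V·A⁻¹)⁻¹ = kg⁻¹·m⁻²·s³·A²
All reduce to kg⁻¹·m⁻²·s³·A² except (C), which is kg⁻¹·m⁻²·s⁴·A².

(C)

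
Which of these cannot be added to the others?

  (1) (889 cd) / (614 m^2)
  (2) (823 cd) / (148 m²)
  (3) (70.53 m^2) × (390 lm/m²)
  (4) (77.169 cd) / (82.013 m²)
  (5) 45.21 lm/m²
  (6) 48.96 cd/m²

(3)

In SI base units:
  (1) [cd] / [m²] = m⁻²·cd
  (2) [cd] / [m²] = m⁻²·cd
  (3) [m²] · [m⁻²·cd] = cd
  (4) [cd] / [m²] = m⁻²·cd
  (5) lm·m⁻² = cd·m⁻² = m⁻²·cd
  (6) cd·m⁻² = m⁻²·cd
All reduce to m⁻²·cd except (3), which is cd.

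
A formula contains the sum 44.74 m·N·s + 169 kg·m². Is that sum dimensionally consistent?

Work out the base dimensions of each:
  44.74 m·N·s:  N·m·s = kg·m·s⁻²·m·s = kg·m²·s⁻¹
  169 kg·m²:  kg·m²
kg·m²·s⁻¹ ≠ kg·m², so they cannot be added.

No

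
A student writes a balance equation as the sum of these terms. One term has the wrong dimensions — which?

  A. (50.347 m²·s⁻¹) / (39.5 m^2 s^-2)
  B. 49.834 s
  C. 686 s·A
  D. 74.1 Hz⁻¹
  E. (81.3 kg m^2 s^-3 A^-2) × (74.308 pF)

Reduce each to base SI dimensions:
  A. [m²·s⁻¹] / [m²·s⁻²] = s
  B. s
  C. A·s = s·A
  D. Hz⁻¹ = (s⁻¹)⁻¹ = s
  E. [kg·m²·s⁻³·A⁻²] · [kg⁻¹·m⁻²·s⁴·A²] = s
All reduce to s except C., which is s·A.

C.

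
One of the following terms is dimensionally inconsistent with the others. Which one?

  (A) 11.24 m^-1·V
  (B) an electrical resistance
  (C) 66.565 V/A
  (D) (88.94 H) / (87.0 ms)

(A)

Expand each in SI base units:
  (A) V·m⁻¹ = J·C⁻¹·m⁻¹ = kg·m·s⁻³·A⁻¹
  (B) [electrical resistance] = kg·m²·s⁻³·A⁻²
  (C) V·A⁻¹ = J·C⁻¹·A⁻¹ = kg·m²·s⁻³·A⁻²
  (D) [kg·m²·s⁻²·A⁻²] / [s] = kg·m²·s⁻³·A⁻²
All reduce to kg·m²·s⁻³·A⁻² except (A), which is kg·m·s⁻³·A⁻¹.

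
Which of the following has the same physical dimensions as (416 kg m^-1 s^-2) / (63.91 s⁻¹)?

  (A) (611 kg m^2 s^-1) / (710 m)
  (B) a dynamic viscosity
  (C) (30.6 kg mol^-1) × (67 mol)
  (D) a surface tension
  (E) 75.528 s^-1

Reference: [kg·m⁻¹·s⁻²] / [s⁻¹] = kg·m⁻¹·s⁻¹.
Each option:
  (A) [kg·m²·s⁻¹] / [m] = kg·m·s⁻¹
  (B) [dynamic viscosity] = kg·m⁻¹·s⁻¹  ← same
  (C) [kg·mol⁻¹] · [mol] = kg
  (D) [surface tension] = kg·s⁻²
  (E) s⁻¹
Only (B) matches kg·m⁻¹·s⁻¹.

(B)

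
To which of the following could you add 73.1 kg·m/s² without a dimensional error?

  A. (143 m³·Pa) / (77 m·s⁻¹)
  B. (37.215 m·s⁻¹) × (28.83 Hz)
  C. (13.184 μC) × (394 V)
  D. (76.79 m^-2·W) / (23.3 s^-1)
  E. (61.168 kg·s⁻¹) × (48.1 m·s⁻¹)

Reference: kg·m·s⁻².
Each option:
  A. [kg·m²·s⁻²] / [m·s⁻¹] = kg·m·s⁻¹
  B. [m·s⁻¹] · [s⁻¹] = m·s⁻²
  C. [s·A] · [kg·m²·s⁻³·A⁻¹] = kg·m²·s⁻²
  D. [kg·s⁻³] / [s⁻¹] = kg·s⁻²
  E. [kg·s⁻¹] · [m·s⁻¹] = kg·m·s⁻²  ← same
Only E. matches kg·m·s⁻².

E.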